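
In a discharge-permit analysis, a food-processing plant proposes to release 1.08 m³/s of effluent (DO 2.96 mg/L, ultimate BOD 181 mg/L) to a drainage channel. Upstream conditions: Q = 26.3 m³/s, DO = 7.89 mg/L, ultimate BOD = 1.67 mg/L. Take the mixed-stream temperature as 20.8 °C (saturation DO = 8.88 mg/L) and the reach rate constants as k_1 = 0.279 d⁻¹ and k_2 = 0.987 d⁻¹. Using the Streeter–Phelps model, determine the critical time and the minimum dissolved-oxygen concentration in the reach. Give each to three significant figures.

t_c ≈ 1.19 d; minimum DO ≈ 7.11 mg/L

Mixed DO = (26.3×7.89 + 1.08×2.96)/(26.3+1.08) = 210.7/27.38 = 7.696 mg/L.
Mixed L₀ = (26.3×1.67 + 1.08×181)/(27.38) = 239.4/27.38 = 8.744 mg/L.
Initial deficit D₀ = C_s − DO₀ = 8.88 − 7.696 = 1.184 mg/L.
t_c = (1/0.7080) ln[(0.987/0.279)(1 − 1.184×0.7080/(0.279×8.744))] = 1.412 × ln(2.322) = 1.190 d.
D_c = (0.279/0.987) × 8.744 × e^(−0.279×1.190) = 0.2827 × 8.744 × 0.7176 = 1.774 mg/L.
Minimum DO = 8.88 − 1.774 = 7.106 mg/L.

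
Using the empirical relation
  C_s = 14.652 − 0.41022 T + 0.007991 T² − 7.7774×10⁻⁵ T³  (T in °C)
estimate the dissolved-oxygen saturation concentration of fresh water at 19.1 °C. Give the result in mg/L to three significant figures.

C_s = 14.652 − 0.41022×19.1 + 0.007991×19.1² − 7.7774×10⁻⁵×19.1³ = 9.190 mg/L.

C_s ≈ 9.19 mg/L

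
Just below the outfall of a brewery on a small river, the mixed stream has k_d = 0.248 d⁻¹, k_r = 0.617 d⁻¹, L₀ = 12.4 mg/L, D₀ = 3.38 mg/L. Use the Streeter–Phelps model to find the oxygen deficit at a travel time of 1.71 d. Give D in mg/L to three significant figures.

D ≈ 3.73 mg/L

k_d L₀/(k_r−k_d) = 0.248×12.4/(0.617−0.248) = 3.075/0.3690 = 8.334 mg/L.
e^(−k_d t) = e^(−0.248×1.710) = 0.6544; e^(−k_r t) = e^(−0.617×1.710) = 0.3482.
D = 8.334 × (0.6544 − 0.3482) + 3.38 × 0.3482 = 2.552 + 1.177 = 3.729 mg/L.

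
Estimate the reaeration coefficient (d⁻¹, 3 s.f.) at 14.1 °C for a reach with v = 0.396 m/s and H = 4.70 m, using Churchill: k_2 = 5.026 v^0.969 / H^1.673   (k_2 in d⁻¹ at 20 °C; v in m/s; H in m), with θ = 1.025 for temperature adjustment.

k_2(20) = 5.026 × 0.396^0.969 / 4.70^1.673 = 5.026 × 0.4075 / 13.32 = 0.1538 d⁻¹.
k_2(14.1) = 0.1538 × 1.025^(14.1−20) = 0.1538 × 0.8644 = 0.1330 d⁻¹.

k_2 ≈ 0.133 d⁻¹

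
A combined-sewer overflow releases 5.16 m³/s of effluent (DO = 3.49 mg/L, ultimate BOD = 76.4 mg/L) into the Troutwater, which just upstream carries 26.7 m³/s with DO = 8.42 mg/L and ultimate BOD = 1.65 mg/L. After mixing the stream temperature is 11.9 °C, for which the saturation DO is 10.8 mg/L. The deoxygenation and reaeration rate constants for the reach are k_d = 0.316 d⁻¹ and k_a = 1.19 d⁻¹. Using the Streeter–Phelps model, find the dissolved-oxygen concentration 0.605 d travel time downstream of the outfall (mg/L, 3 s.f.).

DO ≈ 7.57 mg/L

Mixed DO = (26.7×8.42 + 5.16×3.49)/(26.7+5.16) = 242.8/31.86 = 7.622 mg/L.
Mixed L₀ = (26.7×1.65 + 5.16×76.4)/(31.86) = 438.3/31.86 = 13.76 mg/L.
Initial deficit D₀ = C_s − DO₀ = 10.8 − 7.622 = 3.178 mg/L.
D(0.605) = [0.316×13.76/(1.19−0.316)](e^(−0.316×0.605) − e^(−1.19×0.605)) + 3.178 e^(−1.19×0.605)
= 4.974 × (0.8260 − 0.4868) + 3.178 × 0.4868 = 3.234 mg/L.
DO = 10.8 − 3.234 = 7.566 mg/L.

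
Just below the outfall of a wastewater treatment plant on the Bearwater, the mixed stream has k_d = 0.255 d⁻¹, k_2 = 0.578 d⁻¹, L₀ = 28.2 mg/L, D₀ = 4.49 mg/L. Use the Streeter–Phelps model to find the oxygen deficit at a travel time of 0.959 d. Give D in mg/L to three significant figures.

D ≈ 7.22 mg/L

k_d L₀/(k_2−k_d) = 0.255×28.2/(0.578−0.255) = 7.191/0.3230 = 22.26 mg/L.
e^(−k_d t) = e^(−0.255×0.9590) = 0.7831; e^(−k_2 t) = e^(−0.578×0.9590) = 0.5745.
D = 22.26 × (0.7831 − 0.5745) + 4.49 × 0.5745 = 4.644 + 2.579 = 7.223 mg/L.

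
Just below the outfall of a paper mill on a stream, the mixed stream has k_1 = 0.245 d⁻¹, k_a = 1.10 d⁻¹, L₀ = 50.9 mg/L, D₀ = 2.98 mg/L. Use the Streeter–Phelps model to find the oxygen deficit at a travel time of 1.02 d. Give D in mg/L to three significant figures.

k_1 L₀/(k_a−k_1) = 0.245×50.9/(1.10−0.245) = 12.47/0.8550 = 14.59 mg/L.
e^(−k_1 t) = e^(−0.245×1.020) = 0.7789; e^(−k_a t) = e^(−1.10×1.020) = 0.3256.
D = 14.59 × (0.7789 − 0.3256) + 2.98 × 0.3256 = 6.611 + 0.9704 = 7.581 mg/L.

D ≈ 7.58 mg/L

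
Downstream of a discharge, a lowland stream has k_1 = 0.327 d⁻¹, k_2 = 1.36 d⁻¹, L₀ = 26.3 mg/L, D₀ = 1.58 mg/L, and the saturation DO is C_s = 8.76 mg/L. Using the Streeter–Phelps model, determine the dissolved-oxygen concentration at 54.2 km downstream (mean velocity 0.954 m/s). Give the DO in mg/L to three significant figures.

DO ≈ 4.80 mg/L

Travel time t = x/v = 54.2 km / (0.954 m/s) = 54200 m / 0.954 m/s = 56810 s = 0.6576 d.
k_1 L₀/(k_2−k_1) = 0.327×26.3/(1.36−0.327) = 8.600/1.033 = 8.325 mg/L.
e^(−k_1 t) = e^(−0.327×0.6576) = 0.8065; e^(−k_2 t) = e^(−1.36×0.6576) = 0.4089.
D = 8.325 × (0.8065 − 0.4089) + 1.58 × 0.4089 = 3.310 + 0.6461 = 3.956 mg/L.
DO = C_s − D = 8.76 − 3.956 = 4.804 mg/L.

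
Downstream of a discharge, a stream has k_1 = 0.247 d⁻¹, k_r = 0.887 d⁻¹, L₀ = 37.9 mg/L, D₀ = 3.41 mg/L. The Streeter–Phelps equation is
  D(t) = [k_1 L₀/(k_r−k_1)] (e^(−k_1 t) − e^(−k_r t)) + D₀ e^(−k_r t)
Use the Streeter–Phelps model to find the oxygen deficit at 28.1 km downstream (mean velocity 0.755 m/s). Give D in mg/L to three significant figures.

D ≈ 5.50 mg/L

Travel time t = x/v = 28.1 km / (0.755 m/s) = 28100 m / 0.755 m/s = 37220 s = 0.4308 d.
k_1 L₀/(k_r−k_1) = 0.247×37.9/(0.887−0.247) = 9.361/0.6400 = 14.63 mg/L.
e^(−k_1 t) = e^(−0.247×0.4308) = 0.8991; e^(−k_r t) = e^(−0.887×0.4308) = 0.6824.
D = 14.63 × (0.8991 − 0.6824) + 3.41 × 0.6824 = 3.169 + 2.327 = 5.496 mg/L.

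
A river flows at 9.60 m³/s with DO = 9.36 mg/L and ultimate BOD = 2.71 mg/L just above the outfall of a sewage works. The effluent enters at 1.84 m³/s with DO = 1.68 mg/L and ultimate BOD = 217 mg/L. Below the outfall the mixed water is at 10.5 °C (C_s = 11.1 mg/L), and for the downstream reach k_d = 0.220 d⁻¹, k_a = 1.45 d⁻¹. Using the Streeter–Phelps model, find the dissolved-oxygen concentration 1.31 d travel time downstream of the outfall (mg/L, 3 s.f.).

Mixed DO = (9.60×9.36 + 1.84×1.68)/(9.60+1.84) = 92.95/11.44 = 8.125 mg/L.
Mixed L₀ = (9.60×2.71 + 1.84×217)/(11.44) = 425.3/11.44 = 37.18 mg/L.
Initial deficit D₀ = C_s − DO₀ = 11.1 − 8.125 = 2.975 mg/L.
D(1.31) = [0.220×37.18/(1.45−0.220)](e^(−0.220×1.31) − e^(−1.45×1.31)) + 2.975 e^(−1.45×1.31)
= 6.649 × (0.7496 − 0.1496) + 2.975 × 0.1496 = 4.435 mg/L.
DO = 11.1 − 4.435 = 6.665 mg/L.

DO ≈ 6.67 mg/L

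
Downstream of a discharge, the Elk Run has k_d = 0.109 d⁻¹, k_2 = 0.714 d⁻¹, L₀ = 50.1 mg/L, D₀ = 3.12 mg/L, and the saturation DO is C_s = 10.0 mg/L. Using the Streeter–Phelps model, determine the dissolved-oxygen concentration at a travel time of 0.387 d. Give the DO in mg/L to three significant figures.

k_d L₀/(k_2−k_d) = 0.109×50.1/(0.714−0.109) = 5.461/0.6050 = 9.026 mg/L.
e^(−k_d t) = e^(−0.109×0.3870) = 0.9587; e^(−k_2 t) = e^(−0.714×0.3870) = 0.7586.
D = 9.026 × (0.9587 − 0.7586) + 3.12 × 0.7586 = 1.806 + 2.367 = 4.173 mg/L.
DO = C_s − D = 10.0 − 4.173 = 5.827 mg/L.

DO ≈ 5.83 mg/L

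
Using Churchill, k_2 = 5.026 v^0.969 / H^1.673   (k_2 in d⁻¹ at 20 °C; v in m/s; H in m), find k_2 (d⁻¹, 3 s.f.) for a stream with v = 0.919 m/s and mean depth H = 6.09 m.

k_2 ≈ 0.225 d⁻¹

k_2 = 5.026 × 0.919^0.969 / 6.09^1.673 = 5.026 × 0.9214 / 20.54 = 0.2254 d⁻¹.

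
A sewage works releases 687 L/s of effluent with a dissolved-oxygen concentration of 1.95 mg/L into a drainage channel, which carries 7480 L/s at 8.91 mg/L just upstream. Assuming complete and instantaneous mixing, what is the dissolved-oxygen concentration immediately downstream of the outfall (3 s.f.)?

Flow-weighted mixing: C = (Q_r C_r + Q_w C_w)/(Q_r + Q_w)
= (7480×8.91 + 687×1.95)/(7480 + 687) = 67990/8167 = 8.325 mg/L.

8.32 mg/L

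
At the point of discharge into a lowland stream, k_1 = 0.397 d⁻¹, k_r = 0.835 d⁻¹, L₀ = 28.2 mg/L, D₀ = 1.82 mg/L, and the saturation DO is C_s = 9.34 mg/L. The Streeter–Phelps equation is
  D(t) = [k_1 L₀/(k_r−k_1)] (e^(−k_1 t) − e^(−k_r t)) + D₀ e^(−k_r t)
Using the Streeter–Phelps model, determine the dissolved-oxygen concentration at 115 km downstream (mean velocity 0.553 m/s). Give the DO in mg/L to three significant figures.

Travel time t = x/v = 115 km / (0.553 m/s) = 115000 m / 0.553 m/s = 208000 s = 2.407 d.
k_1 L₀/(k_r−k_1) = 0.397×28.2/(0.835−0.397) = 11.20/0.4380 = 25.56 mg/L.
e^(−k_1 t) = e^(−0.397×2.407) = 0.3846; e^(−k_r t) = e^(−0.835×2.407) = 0.1340.
D = 25.56 × (0.3846 − 0.1340) + 1.82 × 0.1340 = 6.405 + 0.2439 = 6.649 mg/L.
DO = C_s − D = 9.34 − 6.649 = 2.691 mg/L.

DO ≈ 2.69 mg/L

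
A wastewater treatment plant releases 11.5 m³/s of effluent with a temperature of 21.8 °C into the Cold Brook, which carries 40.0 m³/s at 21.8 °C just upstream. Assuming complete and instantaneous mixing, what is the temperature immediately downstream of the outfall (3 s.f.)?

Flow-weighted mixing: C = (Q_r C_r + Q_w C_w)/(Q_r + Q_w)
= (40.0×21.8 + 11.5×21.8)/(40.0 + 11.5) = 1123/51.50 = 21.80 °C.

21.8 °C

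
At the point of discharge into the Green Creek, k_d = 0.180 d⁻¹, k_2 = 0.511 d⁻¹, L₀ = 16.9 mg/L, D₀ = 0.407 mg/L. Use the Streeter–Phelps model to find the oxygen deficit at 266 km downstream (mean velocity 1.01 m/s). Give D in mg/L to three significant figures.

D ≈ 3.46 mg/L

Travel time t = x/v = 266 km / (1.01 m/s) = 266000 m / 1.01 m/s = 263400 s = 3.048 d.
k_d L₀/(k_2−k_d) = 0.180×16.9/(0.511−0.180) = 3.042/0.3310 = 9.190 mg/L.
e^(−k_d t) = e^(−0.180×3.048) = 0.5777; e^(−k_2 t) = e^(−0.511×3.048) = 0.2106.
D = 9.190 × (0.5777 − 0.2106) + 0.407 × 0.2106 = 3.374 + 0.08573 = 3.459 mg/L.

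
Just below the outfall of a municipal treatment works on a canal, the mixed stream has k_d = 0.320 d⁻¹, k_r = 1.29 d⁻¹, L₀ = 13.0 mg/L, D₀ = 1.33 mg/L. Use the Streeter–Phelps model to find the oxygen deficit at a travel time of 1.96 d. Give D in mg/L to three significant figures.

D ≈ 2.05 mg/L

k_d L₀/(k_r−k_d) = 0.320×13.0/(1.29−0.320) = 4.160/0.9700 = 4.289 mg/L.
e^(−k_d t) = e^(−0.320×1.960) = 0.5341; e^(−k_r t) = e^(−1.29×1.960) = 0.07979.
D = 4.289 × (0.5341 − 0.07979) + 1.33 × 0.07979 = 1.948 + 0.1061 = 2.054 mg/L.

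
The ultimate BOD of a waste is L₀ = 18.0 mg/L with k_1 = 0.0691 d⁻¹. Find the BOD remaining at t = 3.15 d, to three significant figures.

L_t = L₀ e^(−k_1 t) = 18.0 × e^(−0.0691×3.15) = 18.0 × 0.8044 = 14.48 mg/L.

L ≈ 14.5 mg/L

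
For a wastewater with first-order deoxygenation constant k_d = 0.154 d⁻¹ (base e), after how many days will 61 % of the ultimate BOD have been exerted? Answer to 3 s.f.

t ≈ 6.11 d

y/L₀ = 1 − e^(−k_d t) = 0.61 ⇒ e^(−k_d t) = 0.390
t = −ln(0.390) / 0.154 = 0.9416 / 0.154 = 6.114 d.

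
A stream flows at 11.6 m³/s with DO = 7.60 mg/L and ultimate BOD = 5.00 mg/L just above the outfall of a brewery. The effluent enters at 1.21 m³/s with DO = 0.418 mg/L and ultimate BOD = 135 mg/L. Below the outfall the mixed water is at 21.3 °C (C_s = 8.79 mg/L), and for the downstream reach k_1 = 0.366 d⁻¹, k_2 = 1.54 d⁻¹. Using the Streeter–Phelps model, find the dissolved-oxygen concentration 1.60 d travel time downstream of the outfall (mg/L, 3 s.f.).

DO ≈ 6.09 mg/L

Mixed DO = (11.6×7.60 + 1.21×0.418)/(11.6+1.21) = 88.67/12.81 = 6.922 mg/L.
Mixed L₀ = (11.6×5.00 + 1.21×135)/(12.81) = 221.3/12.81 = 17.28 mg/L.
Initial deficit D₀ = C_s − DO₀ = 8.79 − 6.922 = 1.868 mg/L.
D(1.60) = [0.366×17.28/(1.54−0.366)](e^(−0.366×1.60) − e^(−1.54×1.60)) + 1.868 e^(−1.54×1.60)
= 5.387 × (0.5568 − 0.08509) + 1.868 × 0.08509 = 2.700 mg/L.
DO = 8.79 − 2.700 = 6.090 mg/L.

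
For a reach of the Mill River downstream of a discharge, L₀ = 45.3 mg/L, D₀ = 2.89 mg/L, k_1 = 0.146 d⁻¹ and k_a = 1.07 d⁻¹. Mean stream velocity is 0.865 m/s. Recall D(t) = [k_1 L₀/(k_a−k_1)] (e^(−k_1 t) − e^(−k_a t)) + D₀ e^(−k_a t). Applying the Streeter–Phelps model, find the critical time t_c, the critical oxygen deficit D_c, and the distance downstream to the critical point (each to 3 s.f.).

At the critical point dD/dt = 0, so k_1 L₀ e^(−k_1 t) = k_a D. Substituting D(t) from the Streeter–Phelps equation and solving for t gives
t_c = ln[(k_a/k_1)(1 − D₀(k_a−k_1)/(k_1 L₀))] / (k_a−k_1).
Here k_a−k_1 = 0.9240 d⁻¹ and 1 − D₀(k_a−k_1)/(k_1 L₀) = 1 − 2.89×0.9240/(0.146×45.3) = 0.5962, so
t_c = ln(7.329 × 0.5962) / 0.9240 = 1.475 / 0.9240 = 1.596 d.
L(t_c) = L₀ e^(−k_1 t_c) = 45.3 × 0.7921 = 35.88 mg/L, and at the critical point k_a D_c = k_1 L, so D_c = (0.146/1.07) × 35.88 = 4.896 mg/L.
x_c = v t_c = 0.865 m/s × 1.596 d × 86400 s/d = 119300 m ≈ 119 km.

t_c ≈ 1.60 d; D_c ≈ 4.90 mg/L; x_c ≈ 119 km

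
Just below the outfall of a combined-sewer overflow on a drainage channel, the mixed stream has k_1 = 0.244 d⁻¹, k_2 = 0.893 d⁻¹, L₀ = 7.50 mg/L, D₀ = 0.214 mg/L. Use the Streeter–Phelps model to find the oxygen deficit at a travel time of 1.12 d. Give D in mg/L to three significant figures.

k_1 L₀/(k_2−k_1) = 0.244×7.50/(0.893−0.244) = 1.830/0.6490 = 2.820 mg/L.
e^(−k_1 t) = e^(−0.244×1.120) = 0.7609; e^(−k_2 t) = e^(−0.893×1.120) = 0.3678.
D = 2.820 × (0.7609 − 0.3678) + 0.214 × 0.3678 = 1.108 + 0.07871 = 1.187 mg/L.

D ≈ 1.19 mg/L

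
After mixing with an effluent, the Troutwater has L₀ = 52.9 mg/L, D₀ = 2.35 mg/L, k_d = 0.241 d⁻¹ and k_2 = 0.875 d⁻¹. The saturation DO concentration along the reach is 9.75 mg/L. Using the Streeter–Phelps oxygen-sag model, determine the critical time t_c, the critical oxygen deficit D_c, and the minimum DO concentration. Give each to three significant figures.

t_c ≈ 1.84 d; D_c ≈ 9.36 mg/L; min DO ≈ 0.393 mg/L

t_c = [1/(k_2−k_d)] ln[(k_2/k_d)(1 − D₀(k_2−k_d)/(k_d L₀))]
= [1/(0.875−0.241)] ln[(0.875/0.241)(1 − 2.35×0.6340/(0.241×52.9))]
= (1/0.6340) ln[3.631 × 0.8831] = 1.577 × ln(3.206) = 1.577 × 1.165 = 1.838 d.
D_c = (k_d/k_2) L₀ e^(−k_d t_c) = (0.241/0.875) × 52.9 × e^(−0.241×1.838) = 0.2754 × 52.9 × 0.6422 = 9.357 mg/L.
Minimum DO = C_s − D_c = 9.75 − 9.357 = 0.3935 mg/L.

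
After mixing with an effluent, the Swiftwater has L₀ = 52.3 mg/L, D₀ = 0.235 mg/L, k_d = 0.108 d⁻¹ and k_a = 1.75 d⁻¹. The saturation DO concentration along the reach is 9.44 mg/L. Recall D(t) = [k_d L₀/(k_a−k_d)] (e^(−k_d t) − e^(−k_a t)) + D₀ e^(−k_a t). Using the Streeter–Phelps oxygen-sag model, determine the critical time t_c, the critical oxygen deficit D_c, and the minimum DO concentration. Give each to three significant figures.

With k_a/k_d = 16.20 and 1 − D₀(k_a−k_d)/(k_d L₀) = 0.9317,
t_c = ln(16.20 × 0.9317) / (1.75 − 0.108) = ln(15.10) / 1.642 = 2.714/1.642 = 1.653 d.
L(t_c) = L₀ e^(−k_d t_c) = 52.3 × 0.8365 = 43.75 mg/L, and at the critical point k_a D_c = k_d L, so D_c = (0.108/1.75) × 43.75 = 2.700 mg/L.
Minimum DO = C_s − D_c = 9.44 − 2.700 = 6.740 mg/L.

t_c ≈ 1.65 d; D_c ≈ 2.70 mg/L; min DO ≈ 6.74 mg/L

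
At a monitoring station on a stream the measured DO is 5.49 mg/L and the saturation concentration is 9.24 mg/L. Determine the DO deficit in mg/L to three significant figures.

D = C_s − C = 9.24 − 5.49 = 3.75 mg/L.

D ≈ 3.75 mg/L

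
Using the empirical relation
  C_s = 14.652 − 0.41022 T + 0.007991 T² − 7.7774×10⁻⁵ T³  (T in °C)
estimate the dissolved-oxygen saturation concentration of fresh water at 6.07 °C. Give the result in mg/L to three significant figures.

C_s ≈ 12.4 mg/L

C_s = 14.652 − 0.41022×6.07 + 0.007991×6.07² − 7.7774×10⁻⁵×6.07³ = 12.44 mg/L.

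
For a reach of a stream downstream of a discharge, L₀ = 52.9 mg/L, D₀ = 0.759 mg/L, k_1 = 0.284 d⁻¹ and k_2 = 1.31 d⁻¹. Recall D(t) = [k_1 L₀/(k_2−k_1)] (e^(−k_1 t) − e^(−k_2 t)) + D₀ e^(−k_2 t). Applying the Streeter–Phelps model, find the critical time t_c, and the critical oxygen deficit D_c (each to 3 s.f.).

With k_2/k_1 = 4.613 and 1 − D₀(k_2−k_1)/(k_1 L₀) = 0.9482,
t_c = ln(4.613 × 0.9482) / (1.31 − 0.284) = ln(4.374) / 1.026 = 1.476/1.026 = 1.438 d.
D_c = (k_1/k_2) L₀ e^(−k_1 t_c) = (0.284/1.31) × 52.9 × e^(−0.284×1.438) = 0.2168 × 52.9 × 0.6647 = 7.623 mg/L.

t_c ≈ 1.44 d; D_c ≈ 7.62 mg/L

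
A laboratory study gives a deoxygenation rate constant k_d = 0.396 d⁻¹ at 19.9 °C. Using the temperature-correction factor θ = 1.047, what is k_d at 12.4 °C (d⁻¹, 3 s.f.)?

k_d ≈ 0.281 d⁻¹

k_d(T₂) = k_d(T₁) · θ^(T₂−T₁) = 0.396 × 1.047^(12.4−19.9)
= 0.396 × 1.047^-7.50 = 0.396 × 0.7086 = 0.2806 d⁻¹.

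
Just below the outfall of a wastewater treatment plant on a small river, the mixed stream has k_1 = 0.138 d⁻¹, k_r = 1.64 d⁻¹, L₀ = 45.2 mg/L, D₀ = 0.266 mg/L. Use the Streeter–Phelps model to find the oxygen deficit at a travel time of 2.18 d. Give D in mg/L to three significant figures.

D ≈ 2.97 mg/L

k_1 L₀/(k_r−k_1) = 0.138×45.2/(1.64−0.138) = 6.238/1.502 = 4.153 mg/L.
e^(−k_1 t) = e^(−0.138×2.180) = 0.7402; e^(−k_r t) = e^(−1.64×2.180) = 0.02801.
D = 4.153 × (0.7402 − 0.02801) + 0.266 × 0.02801 = 2.958 + 0.007451 = 2.965 mg/L.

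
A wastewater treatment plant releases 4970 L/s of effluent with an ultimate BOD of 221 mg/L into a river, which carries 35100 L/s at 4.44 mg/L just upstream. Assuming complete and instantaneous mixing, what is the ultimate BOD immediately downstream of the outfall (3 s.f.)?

31.3 mg/L

Flow-weighted mixing: C = (Q_r C_r + Q_w C_w)/(Q_r + Q_w)
= (35100×4.44 + 4970×221)/(35100 + 4970) = 1.254×10^6/40070 = 31.30 mg/L.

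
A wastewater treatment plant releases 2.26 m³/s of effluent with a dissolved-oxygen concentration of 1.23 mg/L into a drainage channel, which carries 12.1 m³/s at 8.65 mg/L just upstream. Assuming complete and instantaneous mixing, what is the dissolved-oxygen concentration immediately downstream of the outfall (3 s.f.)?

7.48 mg/L

Flow-weighted mixing: C = (Q_r C_r + Q_w C_w)/(Q_r + Q_w)
= (12.1×8.65 + 2.26×1.23)/(12.1 + 2.26) = 107.4/14.36 = 7.482 mg/L.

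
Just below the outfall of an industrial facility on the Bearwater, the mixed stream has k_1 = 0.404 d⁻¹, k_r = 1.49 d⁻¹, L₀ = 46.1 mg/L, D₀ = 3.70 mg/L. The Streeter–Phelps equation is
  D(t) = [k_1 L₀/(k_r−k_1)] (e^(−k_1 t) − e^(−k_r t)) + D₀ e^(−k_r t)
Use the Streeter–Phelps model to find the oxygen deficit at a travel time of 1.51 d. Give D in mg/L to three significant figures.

D ≈ 7.90 mg/L

k_1 L₀/(k_r−k_1) = 0.404×46.1/(1.49−0.404) = 18.62/1.086 = 17.15 mg/L.
e^(−k_1 t) = e^(−0.404×1.510) = 0.5433; e^(−k_r t) = e^(−1.49×1.510) = 0.1054.
D = 17.15 × (0.5433 − 0.1054) + 3.70 × 0.1054 = 7.510 + 0.3900 = 7.900 mg/L.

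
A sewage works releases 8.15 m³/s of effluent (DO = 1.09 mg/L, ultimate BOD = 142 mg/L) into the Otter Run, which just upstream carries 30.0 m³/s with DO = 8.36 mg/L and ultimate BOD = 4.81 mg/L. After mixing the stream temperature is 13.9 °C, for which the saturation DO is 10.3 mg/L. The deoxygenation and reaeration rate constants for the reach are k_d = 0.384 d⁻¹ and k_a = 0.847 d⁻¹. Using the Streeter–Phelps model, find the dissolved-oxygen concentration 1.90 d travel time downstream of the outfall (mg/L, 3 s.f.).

DO ≈ 1.62 mg/L

Mixed DO = (30.0×8.36 + 8.15×1.09)/(30.0+8.15) = 259.7/38.15 = 6.807 mg/L.
Mixed L₀ = (30.0×4.81 + 8.15×142)/(38.15) = 1302/38.15 = 34.12 mg/L.
Initial deficit D₀ = C_s − DO₀ = 10.3 − 6.807 = 3.493 mg/L.
D(1.90) = [0.384×34.12/(0.847−0.384)](e^(−0.384×1.90) − e^(−0.847×1.90)) + 3.493 e^(−0.847×1.90)
= 28.30 × (0.4821 − 0.2000) + 3.493 × 0.2000 = 8.680 mg/L.
DO = 10.3 − 8.680 = 1.620 mg/L.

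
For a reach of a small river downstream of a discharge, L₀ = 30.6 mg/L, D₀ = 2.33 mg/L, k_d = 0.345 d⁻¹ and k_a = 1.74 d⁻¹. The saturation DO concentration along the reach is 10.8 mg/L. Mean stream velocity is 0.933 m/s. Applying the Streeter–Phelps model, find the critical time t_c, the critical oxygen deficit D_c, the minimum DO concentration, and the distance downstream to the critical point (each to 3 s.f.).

At the critical point dD/dt = 0, so k_d L₀ e^(−k_d t) = k_a D. Substituting D(t) from the Streeter–Phelps equation and solving for t gives
t_c = ln[(k_a/k_d)(1 − D₀(k_a−k_d)/(k_d L₀))] / (k_a−k_d).
Here k_a−k_d = 1.395 d⁻¹ and 1 − D₀(k_a−k_d)/(k_d L₀) = 1 − 2.33×1.395/(0.345×30.6) = 0.6921, so
t_c = ln(5.043 × 0.6921) / 1.395 = 1.250 / 1.395 = 0.8961 d.
D_c = (k_d/k_a) L₀ e^(−k_d t_c) = (0.345/1.74) × 30.6 × e^(−0.345×0.8961) = 0.1983 × 30.6 × 0.7341 = 4.454 mg/L.
Minimum DO = C_s − D_c = 10.8 − 4.454 = 6.346 mg/L.
x_c = v t_c = 0.933 m/s × 0.8961 d × 86400 s/d = 72240 m ≈ 72.2 km.

t_c ≈ 0.896 d; D_c ≈ 4.45 mg/L; min DO ≈ 6.35 mg/L; x_c ≈ 72.2 km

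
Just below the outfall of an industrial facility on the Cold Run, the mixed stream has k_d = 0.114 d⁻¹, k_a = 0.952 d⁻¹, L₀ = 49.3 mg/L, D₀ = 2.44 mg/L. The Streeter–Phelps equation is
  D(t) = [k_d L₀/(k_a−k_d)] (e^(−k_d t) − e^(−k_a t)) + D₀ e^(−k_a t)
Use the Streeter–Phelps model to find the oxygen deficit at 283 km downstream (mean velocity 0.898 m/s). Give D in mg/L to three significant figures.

Travel time t = x/v = 283 km / (0.898 m/s) = 283000 m / 0.898 m/s = 315100 s = 3.648 d.
k_d L₀/(k_a−k_d) = 0.114×49.3/(0.952−0.114) = 5.620/0.8380 = 6.707 mg/L.
e^(−k_d t) = e^(−0.114×3.648) = 0.6598; e^(−k_a t) = e^(−0.952×3.648) = 0.03104.
D = 6.707 × (0.6598 − 0.03104) + 2.44 × 0.03104 = 4.217 + 0.07574 = 4.293 mg/L.

D ≈ 4.29 mg/L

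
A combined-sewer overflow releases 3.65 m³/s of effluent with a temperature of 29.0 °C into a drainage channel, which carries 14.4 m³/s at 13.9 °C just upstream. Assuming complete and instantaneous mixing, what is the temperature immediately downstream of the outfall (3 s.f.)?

17.0 °C

Flow-weighted mixing: C = (Q_r C_r + Q_w C_w)/(Q_r + Q_w)
= (14.4×13.9 + 3.65×29.0)/(14.4 + 3.65) = 306.0/18.05 = 16.95 °C.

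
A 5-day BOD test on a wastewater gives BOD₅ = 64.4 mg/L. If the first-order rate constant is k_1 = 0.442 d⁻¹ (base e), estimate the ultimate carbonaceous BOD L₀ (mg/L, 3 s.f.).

L₀ ≈ 72.3 mg/L

BOD₅ = L₀(1 − e^(−5k_1)) ⇒ L₀ = BOD₅ / (1 − e^(−5×0.442))
= 64.4 / (1 − 0.1097) = 64.4 / 0.8903 = 72.34 mg/L.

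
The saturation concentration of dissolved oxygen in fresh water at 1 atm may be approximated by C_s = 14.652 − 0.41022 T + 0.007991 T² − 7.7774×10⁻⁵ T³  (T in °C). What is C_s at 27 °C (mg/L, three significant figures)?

C_s = 14.652 − 0.41022×27 + 0.007991×27² − 7.7774×10⁻⁵×27³ = 7.871 mg/L.

C_s ≈ 7.87 mg/L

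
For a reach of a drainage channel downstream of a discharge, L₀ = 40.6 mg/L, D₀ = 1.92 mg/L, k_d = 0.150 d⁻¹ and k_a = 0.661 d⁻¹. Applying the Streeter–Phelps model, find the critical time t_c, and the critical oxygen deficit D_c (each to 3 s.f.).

t_c ≈ 2.56 d; D_c ≈ 6.28 mg/L

t_c = [1/(k_a−k_d)] ln[(k_a/k_d)(1 − D₀(k_a−k_d)/(k_d L₀))]
= [1/(0.661−0.150)] ln[(0.661/0.150)(1 − 1.92×0.5110/(0.150×40.6))]
= (1/0.5110) ln[4.407 × 0.8389] = 1.957 × ln(3.697) = 1.957 × 1.307 = 2.559 d.
D_c = (k_d/k_a) L₀ e^(−k_d t_c) = (0.150/0.661) × 40.6 × e^(−0.150×2.559) = 0.2269 × 40.6 × 0.6813 = 6.277 mg/L.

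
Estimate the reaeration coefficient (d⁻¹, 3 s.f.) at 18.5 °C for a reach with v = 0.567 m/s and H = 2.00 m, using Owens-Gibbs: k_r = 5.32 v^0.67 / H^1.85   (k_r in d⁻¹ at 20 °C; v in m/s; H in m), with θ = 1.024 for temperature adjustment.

k_r ≈ 0.974 d⁻¹

k_r(20) = 5.32 × 0.567^0.67 / 2.00^1.85 = 5.32 × 0.6838 / 3.605 = 1.009 d⁻¹.
k_r(18.5) = 1.009 × 1.024^(18.5−20) = 1.009 × 0.9651 = 0.9738 d⁻¹.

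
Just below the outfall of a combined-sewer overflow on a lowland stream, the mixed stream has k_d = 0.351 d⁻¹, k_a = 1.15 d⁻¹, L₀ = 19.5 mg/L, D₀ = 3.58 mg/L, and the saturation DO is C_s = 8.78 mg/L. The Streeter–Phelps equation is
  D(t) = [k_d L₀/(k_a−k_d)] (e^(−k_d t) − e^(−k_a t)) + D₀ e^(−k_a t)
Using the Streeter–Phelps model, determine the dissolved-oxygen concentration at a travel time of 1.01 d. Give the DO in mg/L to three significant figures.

k_d L₀/(k_a−k_d) = 0.351×19.5/(1.15−0.351) = 6.845/0.7990 = 8.566 mg/L.
e^(−k_d t) = e^(−0.351×1.010) = 0.7015; e^(−k_a t) = e^(−1.15×1.010) = 0.3130.
D = 8.566 × (0.7015 − 0.3130) + 3.58 × 0.3130 = 3.328 + 1.121 = 4.449 mg/L.
DO = C_s − D = 8.78 − 4.449 = 4.331 mg/L.

DO ≈ 4.33 mg/L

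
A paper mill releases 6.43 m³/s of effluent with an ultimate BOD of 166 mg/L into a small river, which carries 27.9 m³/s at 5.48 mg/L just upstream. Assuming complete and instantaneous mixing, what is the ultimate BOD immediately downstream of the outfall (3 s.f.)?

Flow-weighted mixing: C = (Q_r C_r + Q_w C_w)/(Q_r + Q_w)
= (27.9×5.48 + 6.43×166)/(27.9 + 6.43) = 1220/34.33 = 35.55 mg/L.

35.5 mg/L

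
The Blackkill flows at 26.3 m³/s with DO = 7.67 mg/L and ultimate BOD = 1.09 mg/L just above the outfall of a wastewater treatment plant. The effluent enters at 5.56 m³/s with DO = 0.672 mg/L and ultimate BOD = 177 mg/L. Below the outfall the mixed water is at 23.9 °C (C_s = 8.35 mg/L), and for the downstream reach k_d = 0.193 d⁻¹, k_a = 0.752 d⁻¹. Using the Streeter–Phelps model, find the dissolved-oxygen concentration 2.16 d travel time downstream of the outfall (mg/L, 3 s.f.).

Mixed DO = (26.3×7.67 + 5.56×0.672)/(26.3+5.56) = 205.5/31.86 = 6.449 mg/L.
Mixed L₀ = (26.3×1.09 + 5.56×177)/(31.86) = 1013/31.86 = 31.79 mg/L.
Initial deficit D₀ = C_s − DO₀ = 8.35 − 6.449 = 1.901 mg/L.
D(2.16) = [0.193×31.79/(0.752−0.193)](e^(−0.193×2.16) − e^(−0.752×2.16)) + 1.901 e^(−0.752×2.16)
= 10.98 × (0.6591 − 0.1970) + 1.901 × 0.1970 = 5.446 mg/L.
DO = 8.35 − 5.446 = 2.904 mg/L.

DO ≈ 2.90 mg/L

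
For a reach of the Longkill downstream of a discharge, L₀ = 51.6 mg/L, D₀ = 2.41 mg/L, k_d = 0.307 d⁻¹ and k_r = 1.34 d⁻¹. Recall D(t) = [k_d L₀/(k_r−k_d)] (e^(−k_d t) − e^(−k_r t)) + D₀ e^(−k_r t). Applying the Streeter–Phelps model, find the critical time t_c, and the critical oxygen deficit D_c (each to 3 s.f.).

t_c ≈ 1.26 d; D_c ≈ 8.03 mg/L

At the critical point dD/dt = 0, so k_d L₀ e^(−k_d t) = k_r D. Substituting D(t) from the Streeter–Phelps equation and solving for t gives
t_c = ln[(k_r/k_d)(1 − D₀(k_r−k_d)/(k_d L₀))] / (k_r−k_d).
Here k_r−k_d = 1.033 d⁻¹ and 1 − D₀(k_r−k_d)/(k_d L₀) = 1 − 2.41×1.033/(0.307×51.6) = 0.8428, so
t_c = ln(4.365 × 0.8428) / 1.033 = 1.303 / 1.033 = 1.261 d.
D_c = (k_d/k_r) L₀ e^(−k_d t_c) = (0.307/1.34) × 51.6 × e^(−0.307×1.261) = 0.2291 × 51.6 × 0.6790 = 8.027 mg/L.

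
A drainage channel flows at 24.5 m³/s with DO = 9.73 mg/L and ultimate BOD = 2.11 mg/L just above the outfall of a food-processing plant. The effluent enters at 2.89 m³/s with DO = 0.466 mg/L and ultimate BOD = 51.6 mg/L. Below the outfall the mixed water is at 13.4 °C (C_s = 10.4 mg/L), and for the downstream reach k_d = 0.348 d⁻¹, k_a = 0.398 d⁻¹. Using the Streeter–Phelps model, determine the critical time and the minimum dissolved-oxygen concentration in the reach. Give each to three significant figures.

Mixed DO = (24.5×9.73 + 2.89×0.466)/(24.5+2.89) = 239.7/27.39 = 8.753 mg/L.
Mixed L₀ = (24.5×2.11 + 2.89×51.6)/(27.39) = 200.8/27.39 = 7.332 mg/L.
Initial deficit D₀ = C_s − DO₀ = 10.4 − 8.753 = 1.647 mg/L.
t_c = (1/0.05000) ln[(0.398/0.348)(1 − 1.647×0.05000/(0.348×7.332))] = 20.00 × ln(1.107) = 2.029 d.
D_c = (0.348/0.398) × 7.332 × e^(−0.348×2.029) = 0.8744 × 7.332 × 0.4936 = 3.165 mg/L.
Minimum DO = 10.4 − 3.165 = 7.235 mg/L.

t_c ≈ 2.03 d; minimum DO ≈ 7.24 mg/L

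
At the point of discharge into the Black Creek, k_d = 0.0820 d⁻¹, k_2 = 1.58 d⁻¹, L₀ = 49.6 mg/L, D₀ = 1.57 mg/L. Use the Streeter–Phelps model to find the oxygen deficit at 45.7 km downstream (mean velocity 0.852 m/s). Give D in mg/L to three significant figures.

Travel time t = x/v = 45.7 km / (0.852 m/s) = 45700 m / 0.852 m/s = 53640 s = 0.6208 d.
k_d L₀/(k_2−k_d) = 0.0820×49.6/(1.58−0.0820) = 4.067/1.498 = 2.715 mg/L.
e^(−k_d t) = e^(−0.0820×0.6208) = 0.9504; e^(−k_2 t) = e^(−1.58×0.6208) = 0.3750.
D = 2.715 × (0.9504 − 0.3750) + 1.57 × 0.3750 = 1.562 + 0.5887 = 2.151 mg/L.

D ≈ 2.15 mg/L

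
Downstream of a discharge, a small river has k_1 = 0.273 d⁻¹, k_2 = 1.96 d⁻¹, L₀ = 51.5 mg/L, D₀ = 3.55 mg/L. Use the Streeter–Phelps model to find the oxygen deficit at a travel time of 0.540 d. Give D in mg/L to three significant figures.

D ≈ 5.53 mg/L

k_1 L₀/(k_2−k_1) = 0.273×51.5/(1.96−0.273) = 14.06/1.687 = 8.334 mg/L.
e^(−k_1 t) = e^(−0.273×0.5400) = 0.8629; e^(−k_2 t) = e^(−1.96×0.5400) = 0.3470.
D = 8.334 × (0.8629 − 0.3470) + 3.55 × 0.3470 = 4.300 + 1.232 = 5.532 mg/L.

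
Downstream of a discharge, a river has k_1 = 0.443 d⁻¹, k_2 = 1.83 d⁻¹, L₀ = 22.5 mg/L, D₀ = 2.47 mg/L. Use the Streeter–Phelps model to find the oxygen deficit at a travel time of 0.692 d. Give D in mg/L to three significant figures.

D ≈ 3.96 mg/L

k_1 L₀/(k_2−k_1) = 0.443×22.5/(1.83−0.443) = 9.967/1.387 = 7.186 mg/L.
e^(−k_1 t) = e^(−0.443×0.6920) = 0.7360; e^(−k_2 t) = e^(−1.83×0.6920) = 0.2819.
D = 7.186 × (0.7360 − 0.2819) + 2.47 × 0.2819 = 3.263 + 0.6962 = 3.960 mg/L.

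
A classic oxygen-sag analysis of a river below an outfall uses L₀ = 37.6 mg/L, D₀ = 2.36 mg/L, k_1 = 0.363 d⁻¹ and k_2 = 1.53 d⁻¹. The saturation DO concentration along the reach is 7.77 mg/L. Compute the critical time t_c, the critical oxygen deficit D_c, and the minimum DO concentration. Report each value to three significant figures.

t_c = [1/(k_2−k_1)] ln[(k_2/k_1)(1 − D₀(k_2−k_1)/(k_1 L₀))]
= [1/(1.53−0.363)] ln[(1.53/0.363)(1 − 2.36×1.167/(0.363×37.6))]
= (1/1.167) ln[4.215 × 0.7982] = 0.8569 × ln(3.364) = 0.8569 × 1.213 = 1.040 d.
D_c = (k_1/k_2) L₀ e^(−k_1 t_c) = (0.363/1.53) × 37.6 × e^(−0.363×1.040) = 0.2373 × 37.6 × 0.6857 = 6.117 mg/L.
Minimum DO = C_s − D_c = 7.77 − 6.117 = 1.653 mg/L.

t_c ≈ 1.04 d; D_c ≈ 6.12 mg/L; min DO ≈ 1.65 mg/L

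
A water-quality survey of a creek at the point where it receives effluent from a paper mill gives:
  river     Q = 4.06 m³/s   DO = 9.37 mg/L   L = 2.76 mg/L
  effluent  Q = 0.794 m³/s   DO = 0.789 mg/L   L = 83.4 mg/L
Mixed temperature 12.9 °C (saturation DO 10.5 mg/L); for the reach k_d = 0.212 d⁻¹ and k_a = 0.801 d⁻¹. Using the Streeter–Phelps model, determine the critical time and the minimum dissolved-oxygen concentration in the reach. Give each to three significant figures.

Mixed DO = (4.06×9.37 + 0.794×0.789)/(4.06+0.794) = 38.67/4.854 = 7.966 mg/L.
Mixed L₀ = (4.06×2.76 + 0.794×83.4)/(4.854) = 77.43/4.854 = 15.95 mg/L.
Initial deficit D₀ = C_s − DO₀ = 10.5 − 7.966 = 2.534 mg/L.
t_c = (1/0.5890) ln[(0.801/0.212)(1 − 2.534×0.5890/(0.212×15.95))] = 1.698 × ln(2.111) = 1.268 d.
D_c = (0.212/0.801) × 15.95 × e^(−0.212×1.268) = 0.2647 × 15.95 × 0.7642 = 3.226 mg/L.
Minimum DO = 10.5 − 3.226 = 7.274 mg/L.

t_c ≈ 1.27 d; minimum DO ≈ 7.27 mg/L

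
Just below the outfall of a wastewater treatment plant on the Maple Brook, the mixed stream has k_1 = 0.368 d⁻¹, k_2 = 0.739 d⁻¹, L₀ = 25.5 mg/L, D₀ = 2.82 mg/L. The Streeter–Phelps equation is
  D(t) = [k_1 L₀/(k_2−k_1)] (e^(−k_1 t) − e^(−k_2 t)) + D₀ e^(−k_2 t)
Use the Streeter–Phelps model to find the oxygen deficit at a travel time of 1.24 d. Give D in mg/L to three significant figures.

D ≈ 7.04 mg/L

k_1 L₀/(k_2−k_1) = 0.368×25.5/(0.739−0.368) = 9.384/0.3710 = 25.29 mg/L.
e^(−k_1 t) = e^(−0.368×1.240) = 0.6336; e^(−k_2 t) = e^(−0.739×1.240) = 0.4000.
D = 25.29 × (0.6336 − 0.4000) + 2.82 × 0.4000 = 5.910 + 1.128 = 7.038 mg/L.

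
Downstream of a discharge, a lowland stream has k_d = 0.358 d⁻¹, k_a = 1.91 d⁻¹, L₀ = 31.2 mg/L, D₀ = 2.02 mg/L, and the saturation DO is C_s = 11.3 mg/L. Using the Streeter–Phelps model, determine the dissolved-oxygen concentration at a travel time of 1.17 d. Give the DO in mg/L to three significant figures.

k_d L₀/(k_a−k_d) = 0.358×31.2/(1.91−0.358) = 11.17/1.552 = 7.197 mg/L.
e^(−k_d t) = e^(−0.358×1.170) = 0.6578; e^(−k_a t) = e^(−1.91×1.170) = 0.1070.
D = 7.197 × (0.6578 − 0.1070) + 2.02 × 0.1070 = 3.964 + 0.2162 = 4.180 mg/L.
DO = C_s − D = 11.3 − 4.180 = 7.120 mg/L.

DO ≈ 7.12 mg/L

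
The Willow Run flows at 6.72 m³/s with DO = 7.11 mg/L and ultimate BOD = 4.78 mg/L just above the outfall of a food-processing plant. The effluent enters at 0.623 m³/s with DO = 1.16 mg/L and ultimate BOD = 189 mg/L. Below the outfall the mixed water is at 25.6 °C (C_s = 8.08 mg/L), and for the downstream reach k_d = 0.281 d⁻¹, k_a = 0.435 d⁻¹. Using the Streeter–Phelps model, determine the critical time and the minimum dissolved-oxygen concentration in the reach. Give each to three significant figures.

t_c ≈ 2.58 d; minimum DO ≈ 1.69 mg/L

Mixed DO = (6.72×7.11 + 0.623×1.16)/(6.72+0.623) = 48.50/7.343 = 6.605 mg/L.
Mixed L₀ = (6.72×4.78 + 0.623×189)/(7.343) = 149.9/7.343 = 20.41 mg/L.
Initial deficit D₀ = C_s − DO₀ = 8.08 − 6.605 = 1.475 mg/L.
t_c = (1/0.1540) ln[(0.435/0.281)(1 − 1.475×0.1540/(0.281×20.41))] = 6.494 × ln(1.487) = 2.575 d.
D_c = (0.281/0.435) × 20.41 × e^(−0.281×2.575) = 0.6460 × 20.41 × 0.4850 = 6.394 mg/L.
Minimum DO = 8.08 − 6.394 = 1.686 mg/L.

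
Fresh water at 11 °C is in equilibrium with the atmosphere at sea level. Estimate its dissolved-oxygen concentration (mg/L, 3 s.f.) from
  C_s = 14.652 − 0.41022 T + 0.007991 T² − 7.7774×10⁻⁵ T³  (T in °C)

C_s = 14.652 − 0.41022×11 + 0.007991×11² − 7.7774×10⁻⁵×11³ = 11.00 mg/L.

C_s ≈ 11.0 mg/L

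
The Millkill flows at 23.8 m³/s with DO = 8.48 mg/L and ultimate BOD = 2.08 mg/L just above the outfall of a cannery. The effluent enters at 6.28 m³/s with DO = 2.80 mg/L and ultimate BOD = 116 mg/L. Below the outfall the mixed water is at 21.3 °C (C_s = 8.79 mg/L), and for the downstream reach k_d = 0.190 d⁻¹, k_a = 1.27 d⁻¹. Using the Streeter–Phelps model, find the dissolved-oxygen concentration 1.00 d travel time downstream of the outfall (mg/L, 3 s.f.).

DO ≈ 5.88 mg/L

Mixed DO = (23.8×8.48 + 6.28×2.80)/(23.8+6.28) = 219.4/30.08 = 7.294 mg/L.
Mixed L₀ = (23.8×2.08 + 6.28×116)/(30.08) = 778.0/30.08 = 25.86 mg/L.
Initial deficit D₀ = C_s − DO₀ = 8.79 − 7.294 = 1.496 mg/L.
D(1.00) = [0.190×25.86/(1.27−0.190)](e^(−0.190×1.00) − e^(−1.27×1.00)) + 1.496 e^(−1.27×1.00)
= 4.550 × (0.8270 − 0.2808) + 1.496 × 0.2808 = 2.905 mg/L.
DO = 8.79 − 2.905 = 5.885 mg/L.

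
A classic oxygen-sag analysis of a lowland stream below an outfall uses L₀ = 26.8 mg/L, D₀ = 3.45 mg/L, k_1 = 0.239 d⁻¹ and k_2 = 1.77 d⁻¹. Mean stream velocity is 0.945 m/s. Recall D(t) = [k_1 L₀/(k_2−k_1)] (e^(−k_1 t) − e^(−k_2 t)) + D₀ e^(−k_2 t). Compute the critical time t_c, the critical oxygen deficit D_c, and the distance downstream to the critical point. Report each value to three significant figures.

t_c ≈ 0.171 d; D_c ≈ 3.47 mg/L; x_c ≈ 13.9 km

With k_2/k_1 = 7.406 and 1 − D₀(k_2−k_1)/(k_1 L₀) = 0.1754,
t_c = ln(7.406 × 0.1754) / (1.77 − 0.239) = ln(1.299) / 1.531 = 0.2614/1.531 = 0.1707 d.
D_c = (k_1/k_2) L₀ e^(−k_1 t_c) = (0.239/1.77) × 26.8 × e^(−0.239×0.1707) = 0.1350 × 26.8 × 0.9600 = 3.474 mg/L.
x_c = v t_c = 0.945 m/s × 0.1707 d × 86400 s/d = 13940 m ≈ 13.9 km.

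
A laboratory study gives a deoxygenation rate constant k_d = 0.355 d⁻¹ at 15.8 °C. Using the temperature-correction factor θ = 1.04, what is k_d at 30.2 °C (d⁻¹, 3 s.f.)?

k_d ≈ 0.624 d⁻¹

k_d(T₂) = k_d(T₁) · θ^(T₂−T₁) = 0.355 × 1.04^(30.2−15.8)
= 0.355 × 1.04^14.4 = 0.355 × 1.759 = 0.6245 d⁻¹.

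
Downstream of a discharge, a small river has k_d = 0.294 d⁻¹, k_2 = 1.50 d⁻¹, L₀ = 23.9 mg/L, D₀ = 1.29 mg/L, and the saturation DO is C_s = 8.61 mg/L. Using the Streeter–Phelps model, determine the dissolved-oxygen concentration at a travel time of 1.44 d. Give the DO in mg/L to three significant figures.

DO ≈ 5.32 mg/L

k_d L₀/(k_2−k_d) = 0.294×23.9/(1.50−0.294) = 7.027/1.206 = 5.826 mg/L.
e^(−k_d t) = e^(−0.294×1.440) = 0.6548; e^(−k_2 t) = e^(−1.50×1.440) = 0.1153.
D = 5.826 × (0.6548 − 0.1153) + 1.29 × 0.1153 = 3.143 + 0.1488 = 3.292 mg/L.
DO = C_s − D = 8.61 − 3.292 = 5.318 mg/L.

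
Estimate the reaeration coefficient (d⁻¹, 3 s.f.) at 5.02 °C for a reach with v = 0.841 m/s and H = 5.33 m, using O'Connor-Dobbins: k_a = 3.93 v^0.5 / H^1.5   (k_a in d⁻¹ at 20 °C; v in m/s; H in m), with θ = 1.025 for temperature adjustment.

k_a ≈ 0.202 d⁻¹

k_a(20) = 3.93 × 0.841^0.5 / 5.33^1.5 = 3.93 × 0.9171 / 12.31 = 0.2929 d⁻¹.
k_a(5.02) = 0.2929 × 1.025^(5.02−20) = 0.2929 × 0.6908 = 0.2023 d⁻¹.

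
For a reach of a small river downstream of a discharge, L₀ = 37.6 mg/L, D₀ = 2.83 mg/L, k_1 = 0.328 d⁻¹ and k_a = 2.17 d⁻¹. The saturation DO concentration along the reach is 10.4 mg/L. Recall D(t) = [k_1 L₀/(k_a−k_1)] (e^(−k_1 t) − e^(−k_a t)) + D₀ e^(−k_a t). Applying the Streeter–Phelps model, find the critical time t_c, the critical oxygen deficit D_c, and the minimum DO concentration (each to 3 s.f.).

With k_a/k_1 = 6.616 and 1 − D₀(k_a−k_1)/(k_1 L₀) = 0.5773,
t_c = ln(6.616 × 0.5773) / (2.17 − 0.328) = ln(3.819) / 1.842 = 1.340/1.842 = 0.7275 d.
L(t_c) = L₀ e^(−k_1 t_c) = 37.6 × 0.7877 = 29.62 mg/L, and at the critical point k_a D_c = k_1 L, so D_c = (0.328/2.17) × 29.62 = 4.477 mg/L.
Minimum DO = C_s − D_c = 10.4 − 4.477 = 5.923 mg/L.

t_c ≈ 0.728 d; D_c ≈ 4.48 mg/L; min DO ≈ 5.92 mg/L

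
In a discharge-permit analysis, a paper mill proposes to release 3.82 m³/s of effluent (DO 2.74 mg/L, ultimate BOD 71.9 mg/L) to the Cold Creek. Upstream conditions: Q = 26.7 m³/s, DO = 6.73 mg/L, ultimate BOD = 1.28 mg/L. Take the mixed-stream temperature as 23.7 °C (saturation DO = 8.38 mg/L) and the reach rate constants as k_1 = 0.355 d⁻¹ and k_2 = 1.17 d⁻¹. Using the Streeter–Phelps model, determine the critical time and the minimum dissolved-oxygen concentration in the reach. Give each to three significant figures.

Mixed DO = (26.7×6.73 + 3.82×2.74)/(26.7+3.82) = 190.2/30.52 = 6.231 mg/L.
Mixed L₀ = (26.7×1.28 + 3.82×71.9)/(30.52) = 308.8/30.52 = 10.12 mg/L.
Initial deficit D₀ = C_s − DO₀ = 8.38 − 6.231 = 2.149 mg/L.
t_c = (1/0.8150) ln[(1.17/0.355)(1 − 2.149×0.8150/(0.355×10.12))] = 1.227 × ln(1.689) = 0.6428 d.
D_c = (0.355/1.17) × 10.12 × e^(−0.355×0.6428) = 0.3034 × 10.12 × 0.7960 = 2.444 mg/L.
Minimum DO = 8.38 − 2.444 = 5.936 mg/L.

t_c ≈ 0.643 d; minimum DO ≈ 5.94 mg/L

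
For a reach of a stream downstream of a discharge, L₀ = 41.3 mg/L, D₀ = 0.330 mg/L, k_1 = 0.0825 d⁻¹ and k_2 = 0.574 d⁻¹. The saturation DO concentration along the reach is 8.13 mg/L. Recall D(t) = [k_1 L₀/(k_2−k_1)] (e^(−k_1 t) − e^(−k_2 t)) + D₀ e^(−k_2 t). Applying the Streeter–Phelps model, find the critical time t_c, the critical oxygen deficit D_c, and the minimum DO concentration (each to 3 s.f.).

t_c ≈ 3.85 d; D_c ≈ 4.32 mg/L; min DO ≈ 3.81 mg/L

With k_2/k_1 = 6.958 and 1 − D₀(k_2−k_1)/(k_1 L₀) = 0.9524,
t_c = ln(6.958 × 0.9524) / (0.574 − 0.0825) = ln(6.626) / 0.4915 = 1.891/0.4915 = 3.848 d.
L(t_c) = L₀ e^(−k_1 t_c) = 41.3 × 0.7280 = 30.07 mg/L, and at the critical point k_2 D_c = k_1 L, so D_c = (0.0825/0.574) × 30.07 = 4.322 mg/L.
Minimum DO = C_s − D_c = 8.13 − 4.322 = 3.808 mg/L.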